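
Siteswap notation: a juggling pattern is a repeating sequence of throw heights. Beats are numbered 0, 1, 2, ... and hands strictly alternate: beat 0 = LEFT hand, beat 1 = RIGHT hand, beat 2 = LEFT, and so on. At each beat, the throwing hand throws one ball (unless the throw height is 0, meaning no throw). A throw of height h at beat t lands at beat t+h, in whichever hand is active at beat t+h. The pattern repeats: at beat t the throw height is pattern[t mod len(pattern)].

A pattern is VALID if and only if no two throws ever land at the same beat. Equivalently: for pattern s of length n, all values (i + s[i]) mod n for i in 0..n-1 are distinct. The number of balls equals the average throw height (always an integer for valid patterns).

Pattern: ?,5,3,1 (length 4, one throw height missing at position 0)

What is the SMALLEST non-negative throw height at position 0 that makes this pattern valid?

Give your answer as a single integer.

i=0: s[i]=? (unknown)
i=1: (1 + 5) mod 4 = 2
i=2: (2 + 3) mod 4 = 1
i=3: (3 + 1) mod 4 = 0
Known residues: [0, 1, 2]; need a permutation of 0..3, so missing residue r = 3
Need (0 + s) mod 4 = 3; smallest s = (3 - 0) mod 4 = 3

Answer: 3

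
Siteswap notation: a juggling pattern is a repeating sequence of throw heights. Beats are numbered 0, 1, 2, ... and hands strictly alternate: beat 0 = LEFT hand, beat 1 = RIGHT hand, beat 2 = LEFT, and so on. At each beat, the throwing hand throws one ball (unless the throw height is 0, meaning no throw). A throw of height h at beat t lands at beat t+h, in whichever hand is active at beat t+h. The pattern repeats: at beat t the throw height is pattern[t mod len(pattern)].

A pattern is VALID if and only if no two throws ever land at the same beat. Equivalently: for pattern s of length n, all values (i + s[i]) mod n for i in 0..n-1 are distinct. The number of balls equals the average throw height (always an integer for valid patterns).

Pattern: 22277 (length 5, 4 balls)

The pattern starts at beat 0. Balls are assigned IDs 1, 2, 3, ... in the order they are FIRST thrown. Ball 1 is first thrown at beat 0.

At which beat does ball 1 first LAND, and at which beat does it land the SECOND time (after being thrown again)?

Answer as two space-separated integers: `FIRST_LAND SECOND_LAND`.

Beat 0 (L): throw ball1 h=2 -> lands@2:L; in-air after throw: [b1@2:L]
Beat 1 (R): throw ball2 h=2 -> lands@3:R; in-air after throw: [b1@2:L b2@3:R]
Beat 2 (L): throw ball1 h=2 -> lands@4:L; in-air after throw: [b2@3:R b1@4:L]
Beat 3 (R): throw ball2 h=7 -> lands@10:L; in-air after throw: [b1@4:L b2@10:L]
Beat 4 (L): throw ball1 h=7 -> lands@11:R; in-air after throw: [b2@10:L b1@11:R]
Ball 1: thrown@0 h=2 -> first land @2; rethrown@2 h=2 -> second land @4

Answer: 2 4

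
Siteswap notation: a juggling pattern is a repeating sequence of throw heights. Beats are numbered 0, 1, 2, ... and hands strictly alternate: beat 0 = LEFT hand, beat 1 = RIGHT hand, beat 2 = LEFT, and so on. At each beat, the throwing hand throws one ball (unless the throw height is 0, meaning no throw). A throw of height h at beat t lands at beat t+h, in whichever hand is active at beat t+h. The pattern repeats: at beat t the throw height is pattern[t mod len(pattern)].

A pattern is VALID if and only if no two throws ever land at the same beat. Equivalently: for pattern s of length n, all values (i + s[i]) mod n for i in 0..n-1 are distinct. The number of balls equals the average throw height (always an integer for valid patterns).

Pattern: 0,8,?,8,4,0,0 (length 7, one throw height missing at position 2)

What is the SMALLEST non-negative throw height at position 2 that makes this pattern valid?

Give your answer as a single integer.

i=0: (0 + 0) mod 7 = 0
i=1: (1 + 8) mod 7 = 2
i=2: s[i]=? (unknown)
i=3: (3 + 8) mod 7 = 4
i=4: (4 + 4) mod 7 = 1
i=5: (5 + 0) mod 7 = 5
i=6: (6 + 0) mod 7 = 6
Known residues: [0, 1, 2, 4, 5, 6]; need a permutation of 0..6, so missing residue r = 3
Need (2 + s) mod 7 = 3; smallest s = (3 - 2) mod 7 = 1

Answer: 1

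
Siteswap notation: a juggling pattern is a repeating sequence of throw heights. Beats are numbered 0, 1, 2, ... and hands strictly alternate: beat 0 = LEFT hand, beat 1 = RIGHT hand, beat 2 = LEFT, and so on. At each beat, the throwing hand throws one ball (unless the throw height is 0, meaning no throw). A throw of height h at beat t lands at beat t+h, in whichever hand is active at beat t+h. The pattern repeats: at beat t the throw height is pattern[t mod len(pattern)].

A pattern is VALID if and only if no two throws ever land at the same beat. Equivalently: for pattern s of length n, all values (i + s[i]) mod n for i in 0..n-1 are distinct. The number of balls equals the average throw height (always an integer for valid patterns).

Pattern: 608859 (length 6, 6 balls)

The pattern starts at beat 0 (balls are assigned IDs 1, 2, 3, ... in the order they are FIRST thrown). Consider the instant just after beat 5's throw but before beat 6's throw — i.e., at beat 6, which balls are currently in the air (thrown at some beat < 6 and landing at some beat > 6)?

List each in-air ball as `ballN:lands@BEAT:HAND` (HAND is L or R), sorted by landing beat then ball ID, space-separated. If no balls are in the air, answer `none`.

Answer: ball4:lands@9:R ball2:lands@10:L ball3:lands@11:R ball5:lands@14:L

Derivation:
Beat 0 (L): throw ball1 h=6 -> lands@6:L; in-air after throw: [b1@6:L]
Beat 2 (L): throw ball2 h=8 -> lands@10:L; in-air after throw: [b1@6:L b2@10:L]
Beat 3 (R): throw ball3 h=8 -> lands@11:R; in-air after throw: [b1@6:L b2@10:L b3@11:R]
Beat 4 (L): throw ball4 h=5 -> lands@9:R; in-air after throw: [b1@6:L b4@9:R b2@10:L b3@11:R]
Beat 5 (R): throw ball5 h=9 -> lands@14:L; in-air after throw: [b1@6:L b4@9:R b2@10:L b3@11:R b5@14:L]
Beat 6 (L): throw ball1 h=6 -> lands@12:L; in-air after throw: [b4@9:R b2@10:L b3@11:R b1@12:L b5@14:L]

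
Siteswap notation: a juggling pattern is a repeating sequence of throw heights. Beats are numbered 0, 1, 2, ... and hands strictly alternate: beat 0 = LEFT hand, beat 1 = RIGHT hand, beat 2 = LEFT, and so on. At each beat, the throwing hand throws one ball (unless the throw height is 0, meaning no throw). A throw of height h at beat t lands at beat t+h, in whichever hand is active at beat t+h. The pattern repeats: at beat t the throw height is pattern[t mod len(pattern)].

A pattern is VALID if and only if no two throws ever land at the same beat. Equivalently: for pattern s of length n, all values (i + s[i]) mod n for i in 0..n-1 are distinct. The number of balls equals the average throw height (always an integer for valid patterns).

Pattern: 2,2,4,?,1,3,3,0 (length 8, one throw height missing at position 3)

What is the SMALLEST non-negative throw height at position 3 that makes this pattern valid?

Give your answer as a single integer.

i=0: (0 + 2) mod 8 = 2
i=1: (1 + 2) mod 8 = 3
i=2: (2 + 4) mod 8 = 6
i=3: s[i]=? (unknown)
i=4: (4 + 1) mod 8 = 5
i=5: (5 + 3) mod 8 = 0
i=6: (6 + 3) mod 8 = 1
i=7: (7 + 0) mod 8 = 7
Known residues: [0, 1, 2, 3, 5, 6, 7]; need a permutation of 0..7, so missing residue r = 4
Need (3 + s) mod 8 = 4; smallest s = (4 - 3) mod 8 = 1

Answer: 1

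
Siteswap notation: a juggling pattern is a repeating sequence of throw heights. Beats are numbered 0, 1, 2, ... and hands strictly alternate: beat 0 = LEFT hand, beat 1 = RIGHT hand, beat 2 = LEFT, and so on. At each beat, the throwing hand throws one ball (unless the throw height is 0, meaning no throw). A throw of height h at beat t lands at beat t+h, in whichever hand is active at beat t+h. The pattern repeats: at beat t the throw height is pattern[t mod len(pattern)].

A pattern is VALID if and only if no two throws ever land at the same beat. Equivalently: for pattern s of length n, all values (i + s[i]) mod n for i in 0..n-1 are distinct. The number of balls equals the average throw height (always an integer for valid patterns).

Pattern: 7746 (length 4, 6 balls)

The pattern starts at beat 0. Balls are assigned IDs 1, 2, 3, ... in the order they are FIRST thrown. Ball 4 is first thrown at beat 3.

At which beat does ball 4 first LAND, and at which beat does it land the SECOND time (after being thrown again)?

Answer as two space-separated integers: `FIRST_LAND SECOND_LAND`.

Answer: 9 16

Derivation:
Beat 0 (L): throw ball1 h=7 -> lands@7:R; in-air after throw: [b1@7:R]
Beat 1 (R): throw ball2 h=7 -> lands@8:L; in-air after throw: [b1@7:R b2@8:L]
Beat 2 (L): throw ball3 h=4 -> lands@6:L; in-air after throw: [b3@6:L b1@7:R b2@8:L]
Beat 3 (R): throw ball4 h=6 -> lands@9:R; in-air after throw: [b3@6:L b1@7:R b2@8:L b4@9:R]
Beat 4 (L): throw ball5 h=7 -> lands@11:R; in-air after throw: [b3@6:L b1@7:R b2@8:L b4@9:R b5@11:R]
Beat 5 (R): throw ball6 h=7 -> lands@12:L; in-air after throw: [b3@6:L b1@7:R b2@8:L b4@9:R b5@11:R b6@12:L]
Beat 6 (L): throw ball3 h=4 -> lands@10:L; in-air after throw: [b1@7:R b2@8:L b4@9:R b3@10:L b5@11:R b6@12:L]
Beat 7 (R): throw ball1 h=6 -> lands@13:R; in-air after throw: [b2@8:L b4@9:R b3@10:L b5@11:R b6@12:L b1@13:R]
Beat 8 (L): throw ball2 h=7 -> lands@15:R; in-air after throw: [b4@9:R b3@10:L b5@11:R b6@12:L b1@13:R b2@15:R]
Beat 9 (R): throw ball4 h=7 -> lands@16:L; in-air after throw: [b3@10:L b5@11:R b6@12:L b1@13:R b2@15:R b4@16:L]
Beat 10 (L): throw ball3 h=4 -> lands@14:L; in-air after throw: [b5@11:R b6@12:L b1@13:R b3@14:L b2@15:R b4@16:L]
Beat 11 (R): throw ball5 h=6 -> lands@17:R; in-air after throw: [b6@12:L b1@13:R b3@14:L b2@15:R b4@16:L b5@17:R]
Beat 12 (L): throw ball6 h=7 -> lands@19:R; in-air after throw: [b1@13:R b3@14:L b2@15:R b4@16:L b5@17:R b6@19:R]
Ball 4: thrown@3 h=6 -> first land @9; rethrown@9 h=7 -> second land @16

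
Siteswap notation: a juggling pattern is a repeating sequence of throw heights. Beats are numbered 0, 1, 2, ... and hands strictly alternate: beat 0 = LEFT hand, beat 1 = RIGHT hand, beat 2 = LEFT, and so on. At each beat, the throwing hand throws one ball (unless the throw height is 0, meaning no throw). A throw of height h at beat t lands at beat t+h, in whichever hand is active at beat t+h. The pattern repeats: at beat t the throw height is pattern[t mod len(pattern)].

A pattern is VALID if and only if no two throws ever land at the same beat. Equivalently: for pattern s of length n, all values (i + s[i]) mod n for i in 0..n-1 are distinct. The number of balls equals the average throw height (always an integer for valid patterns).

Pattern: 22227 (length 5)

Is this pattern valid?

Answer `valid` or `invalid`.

i=0: (i + s[i]) mod n = (0 + 2) mod 5 = 2
i=1: (i + s[i]) mod n = (1 + 2) mod 5 = 3
i=2: (i + s[i]) mod n = (2 + 2) mod 5 = 4
i=3: (i + s[i]) mod n = (3 + 2) mod 5 = 0
i=4: (i + s[i]) mod n = (4 + 7) mod 5 = 1
Residues: [2, 3, 4, 0, 1], distinct: True

Answer: valid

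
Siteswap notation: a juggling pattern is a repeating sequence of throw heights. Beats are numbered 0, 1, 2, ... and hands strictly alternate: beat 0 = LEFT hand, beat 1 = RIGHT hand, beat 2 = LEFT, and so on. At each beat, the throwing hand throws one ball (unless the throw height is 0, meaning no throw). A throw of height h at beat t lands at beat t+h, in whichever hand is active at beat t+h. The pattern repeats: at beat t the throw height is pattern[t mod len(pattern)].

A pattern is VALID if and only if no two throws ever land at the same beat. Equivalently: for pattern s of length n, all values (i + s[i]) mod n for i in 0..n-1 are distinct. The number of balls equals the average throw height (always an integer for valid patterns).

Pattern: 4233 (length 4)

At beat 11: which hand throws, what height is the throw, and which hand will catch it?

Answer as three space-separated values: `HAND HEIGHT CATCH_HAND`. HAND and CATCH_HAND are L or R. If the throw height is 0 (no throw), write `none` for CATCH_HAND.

Beat 11: 11 mod 2 = 1, so hand = R
Throw height = pattern[11 mod 4] = pattern[3] = 3
Lands at beat 11+3=14, 14 mod 2 = 0, so catch hand = L

Answer: R 3 L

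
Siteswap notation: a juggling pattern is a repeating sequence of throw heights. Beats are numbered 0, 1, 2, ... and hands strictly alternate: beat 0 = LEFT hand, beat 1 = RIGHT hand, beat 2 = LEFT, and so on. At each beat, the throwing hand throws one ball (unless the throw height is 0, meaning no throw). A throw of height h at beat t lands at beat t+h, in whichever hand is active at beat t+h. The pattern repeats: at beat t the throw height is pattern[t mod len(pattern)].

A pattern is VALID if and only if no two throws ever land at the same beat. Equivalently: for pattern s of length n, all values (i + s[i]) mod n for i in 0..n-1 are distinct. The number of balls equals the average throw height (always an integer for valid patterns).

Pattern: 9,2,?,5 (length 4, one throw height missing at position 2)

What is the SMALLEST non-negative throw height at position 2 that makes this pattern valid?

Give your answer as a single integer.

i=0: (0 + 9) mod 4 = 1
i=1: (1 + 2) mod 4 = 3
i=2: s[i]=? (unknown)
i=3: (3 + 5) mod 4 = 0
Known residues: [0, 1, 3]; need a permutation of 0..3, so missing residue r = 2
Need (2 + s) mod 4 = 2; smallest s = (2 - 2) mod 4 = 0

Answer: 0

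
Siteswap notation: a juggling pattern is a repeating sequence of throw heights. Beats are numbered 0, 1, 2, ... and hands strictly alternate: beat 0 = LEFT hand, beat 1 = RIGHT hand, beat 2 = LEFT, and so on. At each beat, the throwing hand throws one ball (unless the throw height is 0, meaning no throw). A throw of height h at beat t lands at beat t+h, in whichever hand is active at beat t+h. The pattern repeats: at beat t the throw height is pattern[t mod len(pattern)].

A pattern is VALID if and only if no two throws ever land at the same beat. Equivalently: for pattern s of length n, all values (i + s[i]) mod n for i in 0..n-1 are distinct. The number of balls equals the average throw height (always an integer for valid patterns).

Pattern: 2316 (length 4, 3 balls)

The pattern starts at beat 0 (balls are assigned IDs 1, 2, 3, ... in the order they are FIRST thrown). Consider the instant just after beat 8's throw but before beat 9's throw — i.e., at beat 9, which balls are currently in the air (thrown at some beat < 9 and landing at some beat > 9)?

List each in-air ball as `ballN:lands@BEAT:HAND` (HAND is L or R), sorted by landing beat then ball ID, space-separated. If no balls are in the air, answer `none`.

Beat 0 (L): throw ball1 h=2 -> lands@2:L; in-air after throw: [b1@2:L]
Beat 1 (R): throw ball2 h=3 -> lands@4:L; in-air after throw: [b1@2:L b2@4:L]
Beat 2 (L): throw ball1 h=1 -> lands@3:R; in-air after throw: [b1@3:R b2@4:L]
Beat 3 (R): throw ball1 h=6 -> lands@9:R; in-air after throw: [b2@4:L b1@9:R]
Beat 4 (L): throw ball2 h=2 -> lands@6:L; in-air after throw: [b2@6:L b1@9:R]
Beat 5 (R): throw ball3 h=3 -> lands@8:L; in-air after throw: [b2@6:L b3@8:L b1@9:R]
Beat 6 (L): throw ball2 h=1 -> lands@7:R; in-air after throw: [b2@7:R b3@8:L b1@9:R]
Beat 7 (R): throw ball2 h=6 -> lands@13:R; in-air after throw: [b3@8:L b1@9:R b2@13:R]
Beat 8 (L): throw ball3 h=2 -> lands@10:L; in-air after throw: [b1@9:R b3@10:L b2@13:R]
Beat 9 (R): throw ball1 h=3 -> lands@12:L; in-air after throw: [b3@10:L b1@12:L b2@13:R]

Answer: ball3:lands@10:L ball2:lands@13:R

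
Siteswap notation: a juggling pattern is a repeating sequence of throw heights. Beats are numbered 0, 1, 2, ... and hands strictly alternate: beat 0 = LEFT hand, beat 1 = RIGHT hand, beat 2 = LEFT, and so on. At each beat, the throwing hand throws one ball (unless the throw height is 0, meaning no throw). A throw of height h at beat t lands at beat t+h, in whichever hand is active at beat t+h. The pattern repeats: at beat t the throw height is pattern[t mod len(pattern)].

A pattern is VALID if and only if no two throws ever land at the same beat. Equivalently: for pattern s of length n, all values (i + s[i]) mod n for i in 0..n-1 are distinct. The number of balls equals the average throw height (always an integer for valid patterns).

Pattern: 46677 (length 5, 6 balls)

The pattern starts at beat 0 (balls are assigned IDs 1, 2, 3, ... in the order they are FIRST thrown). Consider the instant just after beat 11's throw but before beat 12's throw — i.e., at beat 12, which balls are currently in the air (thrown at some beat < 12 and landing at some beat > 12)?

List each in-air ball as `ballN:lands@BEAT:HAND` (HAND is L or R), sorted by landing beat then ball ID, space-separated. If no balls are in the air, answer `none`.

Answer: ball2:lands@13:R ball4:lands@14:L ball3:lands@15:R ball5:lands@16:L ball1:lands@17:R

Derivation:
Beat 0 (L): throw ball1 h=4 -> lands@4:L; in-air after throw: [b1@4:L]
Beat 1 (R): throw ball2 h=6 -> lands@7:R; in-air after throw: [b1@4:L b2@7:R]
Beat 2 (L): throw ball3 h=6 -> lands@8:L; in-air after throw: [b1@4:L b2@7:R b3@8:L]
Beat 3 (R): throw ball4 h=7 -> lands@10:L; in-air after throw: [b1@4:L b2@7:R b3@8:L b4@10:L]
Beat 4 (L): throw ball1 h=7 -> lands@11:R; in-air after throw: [b2@7:R b3@8:L b4@10:L b1@11:R]
Beat 5 (R): throw ball5 h=4 -> lands@9:R; in-air after throw: [b2@7:R b3@8:L b5@9:R b4@10:L b1@11:R]
Beat 6 (L): throw ball6 h=6 -> lands@12:L; in-air after throw: [b2@7:R b3@8:L b5@9:R b4@10:L b1@11:R b6@12:L]
Beat 7 (R): throw ball2 h=6 -> lands@13:R; in-air after throw: [b3@8:L b5@9:R b4@10:L b1@11:R b6@12:L b2@13:R]
Beat 8 (L): throw ball3 h=7 -> lands@15:R; in-air after throw: [b5@9:R b4@10:L b1@11:R b6@12:L b2@13:R b3@15:R]
Beat 9 (R): throw ball5 h=7 -> lands@16:L; in-air after throw: [b4@10:L b1@11:R b6@12:L b2@13:R b3@15:R b5@16:L]
Beat 10 (L): throw ball4 h=4 -> lands@14:L; in-air after throw: [b1@11:R b6@12:L b2@13:R b4@14:L b3@15:R b5@16:L]
Beat 11 (R): throw ball1 h=6 -> lands@17:R; in-air after throw: [b6@12:L b2@13:R b4@14:L b3@15:R b5@16:L b1@17:R]
Beat 12 (L): throw ball6 h=6 -> lands@18:L; in-air after throw: [b2@13:R b4@14:L b3@15:R b5@16:L b1@17:R b6@18:L]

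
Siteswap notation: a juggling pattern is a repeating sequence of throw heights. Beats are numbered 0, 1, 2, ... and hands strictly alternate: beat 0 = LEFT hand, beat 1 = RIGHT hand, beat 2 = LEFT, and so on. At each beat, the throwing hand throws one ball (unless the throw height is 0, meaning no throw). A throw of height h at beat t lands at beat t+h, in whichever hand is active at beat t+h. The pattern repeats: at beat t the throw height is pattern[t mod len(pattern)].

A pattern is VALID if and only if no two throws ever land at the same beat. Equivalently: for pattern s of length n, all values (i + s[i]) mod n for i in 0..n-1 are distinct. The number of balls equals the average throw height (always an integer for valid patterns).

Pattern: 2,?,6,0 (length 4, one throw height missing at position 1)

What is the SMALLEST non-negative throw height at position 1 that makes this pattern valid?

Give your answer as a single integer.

i=0: (0 + 2) mod 4 = 2
i=1: s[i]=? (unknown)
i=2: (2 + 6) mod 4 = 0
i=3: (3 + 0) mod 4 = 3
Known residues: [0, 2, 3]; need a permutation of 0..3, so missing residue r = 1
Need (1 + s) mod 4 = 1; smallest s = (1 - 1) mod 4 = 0

Answer: 0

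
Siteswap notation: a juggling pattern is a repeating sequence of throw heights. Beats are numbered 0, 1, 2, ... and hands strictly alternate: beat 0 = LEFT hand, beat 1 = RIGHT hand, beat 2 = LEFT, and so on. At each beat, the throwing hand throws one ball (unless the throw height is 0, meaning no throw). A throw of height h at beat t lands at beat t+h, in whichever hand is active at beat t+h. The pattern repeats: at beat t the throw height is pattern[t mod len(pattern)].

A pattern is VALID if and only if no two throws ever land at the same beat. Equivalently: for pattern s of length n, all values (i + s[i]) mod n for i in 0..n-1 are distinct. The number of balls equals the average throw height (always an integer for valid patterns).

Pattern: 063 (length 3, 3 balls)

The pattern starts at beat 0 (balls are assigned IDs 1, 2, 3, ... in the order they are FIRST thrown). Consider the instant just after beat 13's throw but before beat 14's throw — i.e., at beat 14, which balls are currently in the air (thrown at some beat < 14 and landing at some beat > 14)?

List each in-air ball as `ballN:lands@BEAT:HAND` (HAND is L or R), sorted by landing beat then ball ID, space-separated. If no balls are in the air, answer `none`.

Beat 1 (R): throw ball1 h=6 -> lands@7:R; in-air after throw: [b1@7:R]
Beat 2 (L): throw ball2 h=3 -> lands@5:R; in-air after throw: [b2@5:R b1@7:R]
Beat 4 (L): throw ball3 h=6 -> lands@10:L; in-air after throw: [b2@5:R b1@7:R b3@10:L]
Beat 5 (R): throw ball2 h=3 -> lands@8:L; in-air after throw: [b1@7:R b2@8:L b3@10:L]
Beat 7 (R): throw ball1 h=6 -> lands@13:R; in-air after throw: [b2@8:L b3@10:L b1@13:R]
Beat 8 (L): throw ball2 h=3 -> lands@11:R; in-air after throw: [b3@10:L b2@11:R b1@13:R]
Beat 10 (L): throw ball3 h=6 -> lands@16:L; in-air after throw: [b2@11:R b1@13:R b3@16:L]
Beat 11 (R): throw ball2 h=3 -> lands@14:L; in-air after throw: [b1@13:R b2@14:L b3@16:L]
Beat 13 (R): throw ball1 h=6 -> lands@19:R; in-air after throw: [b2@14:L b3@16:L b1@19:R]
Beat 14 (L): throw ball2 h=3 -> lands@17:R; in-air after throw: [b3@16:L b2@17:R b1@19:R]

Answer: ball3:lands@16:L ball1:lands@19:R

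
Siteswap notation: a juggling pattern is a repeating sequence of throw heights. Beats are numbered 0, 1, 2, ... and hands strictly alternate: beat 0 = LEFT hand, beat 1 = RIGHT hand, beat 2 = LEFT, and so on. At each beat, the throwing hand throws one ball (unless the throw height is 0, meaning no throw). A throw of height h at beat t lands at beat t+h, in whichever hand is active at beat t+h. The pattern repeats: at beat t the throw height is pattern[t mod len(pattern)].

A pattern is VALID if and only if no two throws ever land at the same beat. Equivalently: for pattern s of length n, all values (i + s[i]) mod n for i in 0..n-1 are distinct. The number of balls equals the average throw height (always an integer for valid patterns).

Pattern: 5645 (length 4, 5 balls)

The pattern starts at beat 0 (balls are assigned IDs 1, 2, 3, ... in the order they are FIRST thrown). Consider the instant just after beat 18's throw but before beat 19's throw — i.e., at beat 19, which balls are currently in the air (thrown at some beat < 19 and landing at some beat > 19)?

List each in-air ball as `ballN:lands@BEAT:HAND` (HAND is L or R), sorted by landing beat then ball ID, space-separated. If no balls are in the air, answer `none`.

Answer: ball5:lands@20:L ball1:lands@21:R ball3:lands@22:L ball2:lands@23:R

Derivation:
Beat 0 (L): throw ball1 h=5 -> lands@5:R; in-air after throw: [b1@5:R]
Beat 1 (R): throw ball2 h=6 -> lands@7:R; in-air after throw: [b1@5:R b2@7:R]
Beat 2 (L): throw ball3 h=4 -> lands@6:L; in-air after throw: [b1@5:R b3@6:L b2@7:R]
Beat 3 (R): throw ball4 h=5 -> lands@8:L; in-air after throw: [b1@5:R b3@6:L b2@7:R b4@8:L]
Beat 4 (L): throw ball5 h=5 -> lands@9:R; in-air after throw: [b1@5:R b3@6:L b2@7:R b4@8:L b5@9:R]
Beat 5 (R): throw ball1 h=6 -> lands@11:R; in-air after throw: [b3@6:L b2@7:R b4@8:L b5@9:R b1@11:R]
Beat 6 (L): throw ball3 h=4 -> lands@10:L; in-air after throw: [b2@7:R b4@8:L b5@9:R b3@10:L b1@11:R]
Beat 7 (R): throw ball2 h=5 -> lands@12:L; in-air after throw: [b4@8:L b5@9:R b3@10:L b1@11:R b2@12:L]
Beat 8 (L): throw ball4 h=5 -> lands@13:R; in-air after throw: [b5@9:R b3@10:L b1@11:R b2@12:L b4@13:R]
Beat 9 (R): throw ball5 h=6 -> lands@15:R; in-air after throw: [b3@10:L b1@11:R b2@12:L b4@13:R b5@15:R]
Beat 10 (L): throw ball3 h=4 -> lands@14:L; in-air after throw: [b1@11:R b2@12:L b4@13:R b3@14:L b5@15:R]
Beat 11 (R): throw ball1 h=5 -> lands@16:L; in-air after throw: [b2@12:L b4@13:R b3@14:L b5@15:R b1@16:L]
Beat 12 (L): throw ball2 h=5 -> lands@17:R; in-air after throw: [b4@13:R b3@14:L b5@15:R b1@16:L b2@17:R]
Beat 13 (R): throw ball4 h=6 -> lands@19:R; in-air after throw: [b3@14:L b5@15:R b1@16:L b2@17:R b4@19:R]
Beat 14 (L): throw ball3 h=4 -> lands@18:L; in-air after throw: [b5@15:R b1@16:L b2@17:R b3@18:L b4@19:R]
Beat 15 (R): throw ball5 h=5 -> lands@20:L; in-air after throw: [b1@16:L b2@17:R b3@18:L b4@19:R b5@20:L]
Beat 16 (L): throw ball1 h=5 -> lands@21:R; in-air after throw: [b2@17:R b3@18:L b4@19:R b5@20:L b1@21:R]
Beat 17 (R): throw ball2 h=6 -> lands@23:R; in-air after throw: [b3@18:L b4@19:R b5@20:L b1@21:R b2@23:R]
Beat 18 (L): throw ball3 h=4 -> lands@22:L; in-air after throw: [b4@19:R b5@20:L b1@21:R b3@22:L b2@23:R]
Beat 19 (R): throw ball4 h=5 -> lands@24:L; in-air after throw: [b5@20:L b1@21:R b3@22:L b2@23:R b4@24:L]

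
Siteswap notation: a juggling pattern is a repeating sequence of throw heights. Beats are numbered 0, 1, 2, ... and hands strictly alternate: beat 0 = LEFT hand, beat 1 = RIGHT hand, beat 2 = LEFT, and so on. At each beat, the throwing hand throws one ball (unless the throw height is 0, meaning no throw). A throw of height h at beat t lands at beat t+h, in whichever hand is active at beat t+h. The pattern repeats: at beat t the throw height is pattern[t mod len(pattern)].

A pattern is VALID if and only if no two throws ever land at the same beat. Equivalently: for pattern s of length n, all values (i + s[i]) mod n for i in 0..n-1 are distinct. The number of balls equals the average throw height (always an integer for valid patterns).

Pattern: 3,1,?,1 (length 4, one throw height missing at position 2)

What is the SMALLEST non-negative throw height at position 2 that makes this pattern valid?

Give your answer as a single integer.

Answer: 3

Derivation:
i=0: (0 + 3) mod 4 = 3
i=1: (1 + 1) mod 4 = 2
i=2: s[i]=? (unknown)
i=3: (3 + 1) mod 4 = 0
Known residues: [0, 2, 3]; need a permutation of 0..3, so missing residue r = 1
Need (2 + s) mod 4 = 1; smallest s = (1 - 2) mod 4 = 3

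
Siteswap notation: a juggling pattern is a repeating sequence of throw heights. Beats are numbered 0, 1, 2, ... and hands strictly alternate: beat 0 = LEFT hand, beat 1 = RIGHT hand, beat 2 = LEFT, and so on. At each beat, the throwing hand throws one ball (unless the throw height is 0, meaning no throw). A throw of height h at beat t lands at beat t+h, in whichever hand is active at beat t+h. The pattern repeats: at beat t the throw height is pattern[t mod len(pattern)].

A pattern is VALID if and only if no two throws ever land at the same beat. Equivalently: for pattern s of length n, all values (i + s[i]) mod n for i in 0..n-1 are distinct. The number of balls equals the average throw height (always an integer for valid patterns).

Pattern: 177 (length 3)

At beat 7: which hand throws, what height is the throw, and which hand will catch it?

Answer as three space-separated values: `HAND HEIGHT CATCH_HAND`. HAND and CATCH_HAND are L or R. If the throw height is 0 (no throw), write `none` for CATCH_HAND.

Answer: R 7 L

Derivation:
Beat 7: 7 mod 2 = 1, so hand = R
Throw height = pattern[7 mod 3] = pattern[1] = 7
Lands at beat 7+7=14, 14 mod 2 = 0, so catch hand = L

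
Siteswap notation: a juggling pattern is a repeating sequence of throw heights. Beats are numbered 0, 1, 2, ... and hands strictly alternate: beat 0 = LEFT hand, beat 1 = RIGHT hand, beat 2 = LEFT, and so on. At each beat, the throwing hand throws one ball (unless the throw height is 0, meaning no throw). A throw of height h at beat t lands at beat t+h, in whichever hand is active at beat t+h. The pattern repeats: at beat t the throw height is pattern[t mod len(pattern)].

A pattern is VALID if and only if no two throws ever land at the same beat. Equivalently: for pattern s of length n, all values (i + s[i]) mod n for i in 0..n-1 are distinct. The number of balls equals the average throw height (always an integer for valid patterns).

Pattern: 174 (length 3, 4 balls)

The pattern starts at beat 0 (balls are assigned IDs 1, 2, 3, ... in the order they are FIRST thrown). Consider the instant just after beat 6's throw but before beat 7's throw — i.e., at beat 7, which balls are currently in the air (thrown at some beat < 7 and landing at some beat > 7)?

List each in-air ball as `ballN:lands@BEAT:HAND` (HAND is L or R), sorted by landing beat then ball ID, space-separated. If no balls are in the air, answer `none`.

Beat 0 (L): throw ball1 h=1 -> lands@1:R; in-air after throw: [b1@1:R]
Beat 1 (R): throw ball1 h=7 -> lands@8:L; in-air after throw: [b1@8:L]
Beat 2 (L): throw ball2 h=4 -> lands@6:L; in-air after throw: [b2@6:L b1@8:L]
Beat 3 (R): throw ball3 h=1 -> lands@4:L; in-air after throw: [b3@4:L b2@6:L b1@8:L]
Beat 4 (L): throw ball3 h=7 -> lands@11:R; in-air after throw: [b2@6:L b1@8:L b3@11:R]
Beat 5 (R): throw ball4 h=4 -> lands@9:R; in-air after throw: [b2@6:L b1@8:L b4@9:R b3@11:R]
Beat 6 (L): throw ball2 h=1 -> lands@7:R; in-air after throw: [b2@7:R b1@8:L b4@9:R b3@11:R]
Beat 7 (R): throw ball2 h=7 -> lands@14:L; in-air after throw: [b1@8:L b4@9:R b3@11:R b2@14:L]

Answer: ball1:lands@8:L ball4:lands@9:R ball3:lands@11:R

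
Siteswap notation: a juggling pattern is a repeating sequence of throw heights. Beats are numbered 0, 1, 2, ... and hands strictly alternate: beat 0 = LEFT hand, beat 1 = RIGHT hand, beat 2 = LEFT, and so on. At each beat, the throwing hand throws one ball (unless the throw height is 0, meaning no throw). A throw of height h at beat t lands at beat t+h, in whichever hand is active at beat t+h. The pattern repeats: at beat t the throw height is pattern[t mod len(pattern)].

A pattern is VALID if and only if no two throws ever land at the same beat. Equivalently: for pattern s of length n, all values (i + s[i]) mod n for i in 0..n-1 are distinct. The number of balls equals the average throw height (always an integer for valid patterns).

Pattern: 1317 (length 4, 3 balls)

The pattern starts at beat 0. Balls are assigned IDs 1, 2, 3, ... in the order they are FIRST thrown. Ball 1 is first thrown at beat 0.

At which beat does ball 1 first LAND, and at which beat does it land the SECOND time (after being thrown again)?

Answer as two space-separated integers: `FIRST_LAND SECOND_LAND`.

Answer: 1 4

Derivation:
Beat 0 (L): throw ball1 h=1 -> lands@1:R; in-air after throw: [b1@1:R]
Beat 1 (R): throw ball1 h=3 -> lands@4:L; in-air after throw: [b1@4:L]
Beat 2 (L): throw ball2 h=1 -> lands@3:R; in-air after throw: [b2@3:R b1@4:L]
Beat 3 (R): throw ball2 h=7 -> lands@10:L; in-air after throw: [b1@4:L b2@10:L]
Beat 4 (L): throw ball1 h=1 -> lands@5:R; in-air after throw: [b1@5:R b2@10:L]
Ball 1: thrown@0 h=1 -> first land @1; rethrown@1 h=3 -> second land @4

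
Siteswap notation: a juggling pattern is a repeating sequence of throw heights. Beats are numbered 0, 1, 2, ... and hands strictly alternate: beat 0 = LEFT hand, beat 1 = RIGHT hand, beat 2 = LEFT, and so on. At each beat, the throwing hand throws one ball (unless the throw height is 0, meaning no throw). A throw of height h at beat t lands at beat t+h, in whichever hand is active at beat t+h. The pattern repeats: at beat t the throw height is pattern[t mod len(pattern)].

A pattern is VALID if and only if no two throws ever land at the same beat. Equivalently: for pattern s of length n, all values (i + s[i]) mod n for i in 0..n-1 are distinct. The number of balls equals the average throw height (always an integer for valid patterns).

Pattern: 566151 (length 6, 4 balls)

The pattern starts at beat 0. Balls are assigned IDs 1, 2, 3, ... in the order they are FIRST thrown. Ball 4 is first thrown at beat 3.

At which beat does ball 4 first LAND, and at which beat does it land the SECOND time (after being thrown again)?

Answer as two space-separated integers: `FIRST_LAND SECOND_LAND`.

Answer: 4 9

Derivation:
Beat 0 (L): throw ball1 h=5 -> lands@5:R; in-air after throw: [b1@5:R]
Beat 1 (R): throw ball2 h=6 -> lands@7:R; in-air after throw: [b1@5:R b2@7:R]
Beat 2 (L): throw ball3 h=6 -> lands@8:L; in-air after throw: [b1@5:R b2@7:R b3@8:L]
Beat 3 (R): throw ball4 h=1 -> lands@4:L; in-air after throw: [b4@4:L b1@5:R b2@7:R b3@8:L]
Beat 4 (L): throw ball4 h=5 -> lands@9:R; in-air after throw: [b1@5:R b2@7:R b3@8:L b4@9:R]
Beat 5 (R): throw ball1 h=1 -> lands@6:L; in-air after throw: [b1@6:L b2@7:R b3@8:L b4@9:R]
Beat 6 (L): throw ball1 h=5 -> lands@11:R; in-air after throw: [b2@7:R b3@8:L b4@9:R b1@11:R]
Beat 7 (R): throw ball2 h=6 -> lands@13:R; in-air after throw: [b3@8:L b4@9:R b1@11:R b2@13:R]
Beat 8 (L): throw ball3 h=6 -> lands@14:L; in-air after throw: [b4@9:R b1@11:R b2@13:R b3@14:L]
Beat 9 (R): throw ball4 h=1 -> lands@10:L; in-air after throw: [b4@10:L b1@11:R b2@13:R b3@14:L]
Ball 4: thrown@3 h=1 -> first land @4; rethrown@4 h=5 -> second land @9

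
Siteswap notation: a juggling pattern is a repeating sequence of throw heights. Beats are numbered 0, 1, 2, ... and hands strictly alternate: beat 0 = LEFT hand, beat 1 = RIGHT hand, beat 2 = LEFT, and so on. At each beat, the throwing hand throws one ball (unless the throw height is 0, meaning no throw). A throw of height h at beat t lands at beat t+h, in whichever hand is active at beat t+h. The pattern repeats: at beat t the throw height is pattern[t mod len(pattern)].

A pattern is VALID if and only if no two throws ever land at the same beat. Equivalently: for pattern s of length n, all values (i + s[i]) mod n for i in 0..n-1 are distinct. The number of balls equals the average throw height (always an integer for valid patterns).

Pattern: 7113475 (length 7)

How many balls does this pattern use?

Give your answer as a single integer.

Answer: 4

Derivation:
Pattern = [7, 1, 1, 3, 4, 7, 5], length n = 7
  position 0: throw height = 7, running sum = 7
  position 1: throw height = 1, running sum = 8
  position 2: throw height = 1, running sum = 9
  position 3: throw height = 3, running sum = 12
  position 4: throw height = 4, running sum = 16
  position 5: throw height = 7, running sum = 23
  position 6: throw height = 5, running sum = 28
Total sum = 28; balls = sum / n = 28 / 7 = 4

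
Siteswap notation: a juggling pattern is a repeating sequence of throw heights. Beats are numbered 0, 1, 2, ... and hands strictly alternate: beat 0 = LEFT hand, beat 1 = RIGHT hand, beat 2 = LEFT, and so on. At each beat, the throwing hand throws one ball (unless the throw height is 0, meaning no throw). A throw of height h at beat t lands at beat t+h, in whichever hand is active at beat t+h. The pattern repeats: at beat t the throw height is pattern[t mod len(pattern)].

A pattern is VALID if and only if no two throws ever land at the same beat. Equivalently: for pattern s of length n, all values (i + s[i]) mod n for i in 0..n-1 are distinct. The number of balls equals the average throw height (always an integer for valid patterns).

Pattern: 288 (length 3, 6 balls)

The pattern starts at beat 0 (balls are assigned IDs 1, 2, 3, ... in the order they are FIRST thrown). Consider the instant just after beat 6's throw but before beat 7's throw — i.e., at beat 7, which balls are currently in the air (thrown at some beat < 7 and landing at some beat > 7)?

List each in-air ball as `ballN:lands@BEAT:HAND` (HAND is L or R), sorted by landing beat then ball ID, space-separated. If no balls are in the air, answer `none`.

Answer: ball5:lands@8:L ball2:lands@9:R ball1:lands@10:L ball4:lands@12:L ball3:lands@13:R

Derivation:
Beat 0 (L): throw ball1 h=2 -> lands@2:L; in-air after throw: [b1@2:L]
Beat 1 (R): throw ball2 h=8 -> lands@9:R; in-air after throw: [b1@2:L b2@9:R]
Beat 2 (L): throw ball1 h=8 -> lands@10:L; in-air after throw: [b2@9:R b1@10:L]
Beat 3 (R): throw ball3 h=2 -> lands@5:R; in-air after throw: [b3@5:R b2@9:R b1@10:L]
Beat 4 (L): throw ball4 h=8 -> lands@12:L; in-air after throw: [b3@5:R b2@9:R b1@10:L b4@12:L]
Beat 5 (R): throw ball3 h=8 -> lands@13:R; in-air after throw: [b2@9:R b1@10:L b4@12:L b3@13:R]
Beat 6 (L): throw ball5 h=2 -> lands@8:L; in-air after throw: [b5@8:L b2@9:R b1@10:L b4@12:L b3@13:R]
Beat 7 (R): throw ball6 h=8 -> lands@15:R; in-air after throw: [b5@8:L b2@9:R b1@10:L b4@12:L b3@13:R b6@15:R]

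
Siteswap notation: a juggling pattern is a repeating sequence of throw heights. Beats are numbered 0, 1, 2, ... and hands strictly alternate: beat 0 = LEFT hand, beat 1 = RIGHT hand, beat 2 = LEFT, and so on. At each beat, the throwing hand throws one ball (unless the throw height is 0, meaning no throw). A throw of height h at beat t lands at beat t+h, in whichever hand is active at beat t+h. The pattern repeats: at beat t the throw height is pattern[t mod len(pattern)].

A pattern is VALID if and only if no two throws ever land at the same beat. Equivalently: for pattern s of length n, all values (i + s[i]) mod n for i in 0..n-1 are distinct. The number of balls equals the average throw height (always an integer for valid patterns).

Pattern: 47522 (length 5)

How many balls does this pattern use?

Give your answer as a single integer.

Answer: 4

Derivation:
Pattern = [4, 7, 5, 2, 2], length n = 5
  position 0: throw height = 4, running sum = 4
  position 1: throw height = 7, running sum = 11
  position 2: throw height = 5, running sum = 16
  position 3: throw height = 2, running sum = 18
  position 4: throw height = 2, running sum = 20
Total sum = 20; balls = sum / n = 20 / 5 = 4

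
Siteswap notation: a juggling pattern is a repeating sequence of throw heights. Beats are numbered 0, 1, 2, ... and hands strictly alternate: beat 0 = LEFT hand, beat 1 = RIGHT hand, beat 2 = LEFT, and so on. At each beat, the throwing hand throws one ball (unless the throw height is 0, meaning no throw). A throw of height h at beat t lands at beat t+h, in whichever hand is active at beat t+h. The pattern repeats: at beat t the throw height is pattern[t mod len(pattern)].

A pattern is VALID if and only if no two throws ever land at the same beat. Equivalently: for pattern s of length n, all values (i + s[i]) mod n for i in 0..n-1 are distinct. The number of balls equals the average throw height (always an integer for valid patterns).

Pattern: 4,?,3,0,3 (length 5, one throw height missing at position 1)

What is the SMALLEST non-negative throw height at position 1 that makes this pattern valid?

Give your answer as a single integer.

i=0: (0 + 4) mod 5 = 4
i=1: s[i]=? (unknown)
i=2: (2 + 3) mod 5 = 0
i=3: (3 + 0) mod 5 = 3
i=4: (4 + 3) mod 5 = 2
Known residues: [0, 2, 3, 4]; need a permutation of 0..4, so missing residue r = 1
Need (1 + s) mod 5 = 1; smallest s = (1 - 1) mod 5 = 0

Answer: 0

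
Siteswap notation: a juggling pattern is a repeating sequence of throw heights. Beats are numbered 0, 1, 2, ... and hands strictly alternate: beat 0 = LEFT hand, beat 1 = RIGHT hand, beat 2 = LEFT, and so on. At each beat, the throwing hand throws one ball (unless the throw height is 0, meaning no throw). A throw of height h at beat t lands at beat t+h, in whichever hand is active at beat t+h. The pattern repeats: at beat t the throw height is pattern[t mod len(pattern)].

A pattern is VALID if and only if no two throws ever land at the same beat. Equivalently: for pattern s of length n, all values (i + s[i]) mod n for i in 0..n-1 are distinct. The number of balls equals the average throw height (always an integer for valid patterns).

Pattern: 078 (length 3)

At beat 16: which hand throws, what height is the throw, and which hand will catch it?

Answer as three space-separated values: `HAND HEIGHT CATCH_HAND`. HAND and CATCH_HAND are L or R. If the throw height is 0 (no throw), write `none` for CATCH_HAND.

Beat 16: 16 mod 2 = 0, so hand = L
Throw height = pattern[16 mod 3] = pattern[1] = 7
Lands at beat 16+7=23, 23 mod 2 = 1, so catch hand = R

Answer: L 7 R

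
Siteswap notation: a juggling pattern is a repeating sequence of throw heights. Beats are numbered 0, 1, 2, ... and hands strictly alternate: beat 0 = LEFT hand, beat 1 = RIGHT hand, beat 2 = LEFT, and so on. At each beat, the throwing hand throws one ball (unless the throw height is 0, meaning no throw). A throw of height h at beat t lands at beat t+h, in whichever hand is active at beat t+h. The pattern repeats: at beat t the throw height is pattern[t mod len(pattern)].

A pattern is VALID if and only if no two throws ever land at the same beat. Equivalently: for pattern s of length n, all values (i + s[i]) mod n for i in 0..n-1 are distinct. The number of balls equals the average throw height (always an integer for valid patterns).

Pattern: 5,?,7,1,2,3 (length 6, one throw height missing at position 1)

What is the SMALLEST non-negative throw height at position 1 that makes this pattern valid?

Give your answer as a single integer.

i=0: (0 + 5) mod 6 = 5
i=1: s[i]=? (unknown)
i=2: (2 + 7) mod 6 = 3
i=3: (3 + 1) mod 6 = 4
i=4: (4 + 2) mod 6 = 0
i=5: (5 + 3) mod 6 = 2
Known residues: [0, 2, 3, 4, 5]; need a permutation of 0..5, so missing residue r = 1
Need (1 + s) mod 6 = 1; smallest s = (1 - 1) mod 6 = 0

Answer: 0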